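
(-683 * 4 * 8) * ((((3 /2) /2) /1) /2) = -8196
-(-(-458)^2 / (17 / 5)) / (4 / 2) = 524410 / 17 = 30847.65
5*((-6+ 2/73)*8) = -17440/73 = -238.90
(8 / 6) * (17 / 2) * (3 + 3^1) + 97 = 165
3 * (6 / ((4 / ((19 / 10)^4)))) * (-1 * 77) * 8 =-90312453 / 2500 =-36124.98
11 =11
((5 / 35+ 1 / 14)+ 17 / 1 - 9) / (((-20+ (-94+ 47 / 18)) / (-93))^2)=32226174 / 5628035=5.73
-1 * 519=-519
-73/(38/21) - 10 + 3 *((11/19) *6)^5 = 7264691383/4952198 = 1466.96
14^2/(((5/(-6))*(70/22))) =-1848/25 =-73.92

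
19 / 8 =2.38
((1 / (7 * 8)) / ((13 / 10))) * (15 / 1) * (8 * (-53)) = -7950 / 91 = -87.36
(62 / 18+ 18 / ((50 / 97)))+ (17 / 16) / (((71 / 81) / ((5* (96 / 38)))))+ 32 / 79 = 1296776297 / 23978475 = 54.08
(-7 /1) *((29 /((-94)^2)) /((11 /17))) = -3451 /97196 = -0.04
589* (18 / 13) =815.54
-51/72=-17/24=-0.71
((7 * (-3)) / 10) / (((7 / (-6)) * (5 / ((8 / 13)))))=0.22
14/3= 4.67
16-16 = 0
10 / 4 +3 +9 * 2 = 47 / 2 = 23.50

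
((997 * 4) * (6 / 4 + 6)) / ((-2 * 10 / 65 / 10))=-972075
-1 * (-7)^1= 7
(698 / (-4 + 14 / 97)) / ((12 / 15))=-169265 / 748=-226.29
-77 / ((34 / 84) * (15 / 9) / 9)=-87318 / 85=-1027.27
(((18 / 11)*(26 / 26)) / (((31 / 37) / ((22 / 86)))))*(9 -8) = 666 / 1333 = 0.50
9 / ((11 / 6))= 4.91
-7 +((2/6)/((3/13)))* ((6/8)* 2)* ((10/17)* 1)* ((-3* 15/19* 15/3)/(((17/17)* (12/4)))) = -3886/323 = -12.03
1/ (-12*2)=-0.04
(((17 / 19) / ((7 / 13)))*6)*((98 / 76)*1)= 4641 / 361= 12.86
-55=-55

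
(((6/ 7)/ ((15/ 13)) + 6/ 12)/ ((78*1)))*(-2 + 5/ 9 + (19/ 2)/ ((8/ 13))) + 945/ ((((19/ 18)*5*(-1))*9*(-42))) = 53369/ 76608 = 0.70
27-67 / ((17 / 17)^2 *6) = 95 / 6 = 15.83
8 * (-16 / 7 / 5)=-128 / 35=-3.66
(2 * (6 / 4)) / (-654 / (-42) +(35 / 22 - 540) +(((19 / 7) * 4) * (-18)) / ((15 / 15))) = -154 / 36871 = -0.00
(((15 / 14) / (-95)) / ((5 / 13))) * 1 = -39 / 1330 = -0.03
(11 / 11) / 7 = 1 / 7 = 0.14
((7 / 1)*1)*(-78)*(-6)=3276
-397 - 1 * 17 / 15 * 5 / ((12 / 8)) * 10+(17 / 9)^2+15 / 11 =-382993 / 891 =-429.85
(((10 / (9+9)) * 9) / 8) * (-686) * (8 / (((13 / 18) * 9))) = -527.69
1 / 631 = 0.00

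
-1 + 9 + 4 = 12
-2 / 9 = -0.22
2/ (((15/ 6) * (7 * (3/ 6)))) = 0.23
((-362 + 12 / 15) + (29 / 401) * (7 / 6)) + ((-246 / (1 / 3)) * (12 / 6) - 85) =-23123051 / 12030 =-1922.12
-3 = -3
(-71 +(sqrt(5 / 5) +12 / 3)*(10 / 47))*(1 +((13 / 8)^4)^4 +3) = -2190925227378903842455 / 13229323905400832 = -165611.28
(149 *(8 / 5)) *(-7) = -8344 / 5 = -1668.80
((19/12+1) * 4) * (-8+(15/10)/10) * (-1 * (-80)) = -19468/3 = -6489.33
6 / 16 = 3 / 8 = 0.38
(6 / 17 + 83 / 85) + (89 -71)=1643 / 85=19.33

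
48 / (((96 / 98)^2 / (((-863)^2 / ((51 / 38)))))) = 33975617011 / 1224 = 27757857.04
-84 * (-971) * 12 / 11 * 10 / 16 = 611730 / 11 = 55611.82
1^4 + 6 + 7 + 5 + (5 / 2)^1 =43 / 2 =21.50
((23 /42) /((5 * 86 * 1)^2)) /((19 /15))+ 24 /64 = 1844389 /4918340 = 0.38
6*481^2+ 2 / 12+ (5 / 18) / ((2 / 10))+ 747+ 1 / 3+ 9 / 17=212504059 / 153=1388915.42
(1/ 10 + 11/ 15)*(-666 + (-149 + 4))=-4055/ 6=-675.83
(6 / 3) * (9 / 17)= 18 / 17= 1.06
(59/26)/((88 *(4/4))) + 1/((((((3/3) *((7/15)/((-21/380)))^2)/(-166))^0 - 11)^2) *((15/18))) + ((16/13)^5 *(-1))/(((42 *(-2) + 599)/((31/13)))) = 270268269053/10937549194000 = 0.02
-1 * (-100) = 100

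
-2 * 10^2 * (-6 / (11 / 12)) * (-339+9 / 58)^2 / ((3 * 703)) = 463488490800 / 6503453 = 71268.06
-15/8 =-1.88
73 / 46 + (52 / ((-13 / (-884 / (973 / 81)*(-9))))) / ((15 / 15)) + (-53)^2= 7220027 / 44758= 161.31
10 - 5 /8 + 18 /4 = 111 /8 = 13.88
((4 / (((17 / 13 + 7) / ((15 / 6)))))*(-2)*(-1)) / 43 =65 / 1161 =0.06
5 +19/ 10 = 69/ 10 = 6.90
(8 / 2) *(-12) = -48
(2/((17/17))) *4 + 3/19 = 155/19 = 8.16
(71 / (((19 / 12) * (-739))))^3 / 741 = -0.00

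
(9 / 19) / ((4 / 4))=9 / 19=0.47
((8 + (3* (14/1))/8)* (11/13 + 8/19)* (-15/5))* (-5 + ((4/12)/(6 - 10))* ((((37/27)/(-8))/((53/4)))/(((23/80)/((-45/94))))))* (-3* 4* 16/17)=-12916182880/4539119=-2845.53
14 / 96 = 7 / 48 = 0.15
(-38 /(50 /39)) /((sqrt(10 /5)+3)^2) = -8151 /1225+4446* sqrt(2) /1225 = -1.52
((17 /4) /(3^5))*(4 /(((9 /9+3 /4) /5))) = 340 /1701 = 0.20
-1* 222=-222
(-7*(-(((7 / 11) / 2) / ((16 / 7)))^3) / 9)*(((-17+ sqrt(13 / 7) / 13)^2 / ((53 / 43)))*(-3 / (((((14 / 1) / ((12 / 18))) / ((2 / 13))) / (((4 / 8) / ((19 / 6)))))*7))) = -678822725 / 2783398785024+ 1755131*sqrt(91) / 5566797570048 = -0.00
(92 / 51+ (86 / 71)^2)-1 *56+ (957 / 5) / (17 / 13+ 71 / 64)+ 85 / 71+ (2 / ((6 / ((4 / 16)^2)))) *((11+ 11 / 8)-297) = 7188658792637 / 330886400640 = 21.73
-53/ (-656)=53/ 656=0.08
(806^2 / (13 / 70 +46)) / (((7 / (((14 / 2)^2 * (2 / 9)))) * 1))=636643280 / 29097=21880.03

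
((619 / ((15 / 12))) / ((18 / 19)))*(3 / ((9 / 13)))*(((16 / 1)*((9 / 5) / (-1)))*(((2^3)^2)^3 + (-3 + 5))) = -427523076032 / 25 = -17100923041.28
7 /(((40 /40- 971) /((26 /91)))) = -1 /485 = -0.00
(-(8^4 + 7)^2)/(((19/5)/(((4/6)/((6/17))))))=-1430941765/171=-8368080.50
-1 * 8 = -8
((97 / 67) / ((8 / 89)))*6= 25899 / 268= 96.64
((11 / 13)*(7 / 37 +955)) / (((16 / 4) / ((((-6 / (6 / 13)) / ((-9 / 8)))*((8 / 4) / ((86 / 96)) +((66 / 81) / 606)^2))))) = 5212.82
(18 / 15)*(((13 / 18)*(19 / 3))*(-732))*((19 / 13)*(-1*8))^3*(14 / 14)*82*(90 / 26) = 4005062504448 / 2197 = 1822968823.14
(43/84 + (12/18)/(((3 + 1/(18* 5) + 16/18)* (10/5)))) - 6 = -5.40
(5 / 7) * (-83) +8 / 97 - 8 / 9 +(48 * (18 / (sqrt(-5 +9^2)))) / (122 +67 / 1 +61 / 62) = -367223 / 6111 +26784 * sqrt(19) / 223801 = -59.57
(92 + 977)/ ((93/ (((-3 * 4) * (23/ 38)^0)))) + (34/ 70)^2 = -5229141/ 37975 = -137.70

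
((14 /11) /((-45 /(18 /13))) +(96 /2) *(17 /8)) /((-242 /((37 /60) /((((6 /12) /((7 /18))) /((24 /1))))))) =-18881618 /3893175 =-4.85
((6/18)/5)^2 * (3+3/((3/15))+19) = 0.16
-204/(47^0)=-204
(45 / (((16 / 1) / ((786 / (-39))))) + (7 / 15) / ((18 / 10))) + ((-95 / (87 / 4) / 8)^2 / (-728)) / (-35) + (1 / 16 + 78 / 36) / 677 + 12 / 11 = -190715095053025 / 3446914607136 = -55.33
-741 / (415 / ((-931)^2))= -642269901 / 415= -1547638.32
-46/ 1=-46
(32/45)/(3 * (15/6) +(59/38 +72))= 152/17325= 0.01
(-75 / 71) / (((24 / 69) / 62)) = -53475 / 284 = -188.29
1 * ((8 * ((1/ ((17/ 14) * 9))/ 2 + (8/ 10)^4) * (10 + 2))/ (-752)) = -87086/ 1498125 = -0.06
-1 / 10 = -0.10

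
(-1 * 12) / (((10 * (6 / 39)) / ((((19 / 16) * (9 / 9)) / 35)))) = -741 / 2800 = -0.26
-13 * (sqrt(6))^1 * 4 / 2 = -26 * sqrt(6) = -63.69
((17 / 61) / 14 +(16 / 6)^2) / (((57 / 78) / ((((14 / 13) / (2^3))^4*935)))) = 17577520345 / 5866728192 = 3.00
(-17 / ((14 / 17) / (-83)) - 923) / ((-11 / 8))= -44260 / 77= -574.81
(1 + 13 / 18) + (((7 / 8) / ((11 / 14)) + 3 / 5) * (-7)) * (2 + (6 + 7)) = -70571 / 396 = -178.21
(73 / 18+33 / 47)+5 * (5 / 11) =65425 / 9306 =7.03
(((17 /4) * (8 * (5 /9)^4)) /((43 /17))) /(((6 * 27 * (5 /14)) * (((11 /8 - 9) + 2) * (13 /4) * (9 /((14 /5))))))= -9063040 /24063117039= -0.00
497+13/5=2498/5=499.60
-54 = -54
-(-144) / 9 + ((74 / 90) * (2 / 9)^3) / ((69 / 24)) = 12074608 / 754515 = 16.00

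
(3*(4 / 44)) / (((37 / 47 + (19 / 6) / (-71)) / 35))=2102310 / 163559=12.85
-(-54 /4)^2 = -182.25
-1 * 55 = -55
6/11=0.55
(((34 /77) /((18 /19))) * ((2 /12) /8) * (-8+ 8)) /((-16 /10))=0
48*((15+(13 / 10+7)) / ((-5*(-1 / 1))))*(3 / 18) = 932 / 25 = 37.28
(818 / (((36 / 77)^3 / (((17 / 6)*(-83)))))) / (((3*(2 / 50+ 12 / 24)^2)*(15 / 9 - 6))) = 164665461104375 / 331619184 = 496549.87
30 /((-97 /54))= -1620 /97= -16.70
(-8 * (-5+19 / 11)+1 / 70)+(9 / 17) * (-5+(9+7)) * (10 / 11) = 412207 / 13090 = 31.49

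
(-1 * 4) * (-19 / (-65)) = -76 / 65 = -1.17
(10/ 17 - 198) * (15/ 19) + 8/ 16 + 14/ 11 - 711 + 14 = -6047765/ 7106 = -851.08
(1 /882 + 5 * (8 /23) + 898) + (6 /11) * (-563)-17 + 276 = 190042147 /223146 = 851.65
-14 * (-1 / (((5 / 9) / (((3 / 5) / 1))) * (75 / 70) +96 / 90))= 8820 / 1297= 6.80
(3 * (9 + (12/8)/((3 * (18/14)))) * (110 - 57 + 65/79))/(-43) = -359294/10191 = -35.26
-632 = -632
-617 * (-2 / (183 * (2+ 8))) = 617 / 915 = 0.67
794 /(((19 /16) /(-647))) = -8219488 /19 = -432604.63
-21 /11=-1.91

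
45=45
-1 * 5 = -5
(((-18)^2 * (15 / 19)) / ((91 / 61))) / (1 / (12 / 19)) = 3557520 / 32851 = 108.29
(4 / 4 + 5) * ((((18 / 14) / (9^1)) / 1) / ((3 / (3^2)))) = 18 / 7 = 2.57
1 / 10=0.10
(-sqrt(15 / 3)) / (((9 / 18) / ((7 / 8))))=-7 * sqrt(5) / 4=-3.91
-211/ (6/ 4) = -422/ 3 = -140.67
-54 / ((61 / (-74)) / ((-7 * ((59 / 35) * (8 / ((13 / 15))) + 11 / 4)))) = -6658335 / 793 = -8396.39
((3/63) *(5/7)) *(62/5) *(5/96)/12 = 0.00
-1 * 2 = -2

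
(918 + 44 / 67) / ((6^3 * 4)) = 30775 / 28944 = 1.06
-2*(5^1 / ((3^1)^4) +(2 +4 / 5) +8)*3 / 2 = -4399 / 135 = -32.59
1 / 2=0.50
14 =14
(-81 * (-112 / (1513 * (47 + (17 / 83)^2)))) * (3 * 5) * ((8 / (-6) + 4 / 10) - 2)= -5456088 / 972859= -5.61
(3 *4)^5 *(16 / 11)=361937.45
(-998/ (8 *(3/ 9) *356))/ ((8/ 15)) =-22455/ 11392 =-1.97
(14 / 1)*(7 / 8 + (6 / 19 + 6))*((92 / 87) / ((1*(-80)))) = -175973 / 132240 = -1.33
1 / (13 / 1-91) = -1 / 78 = -0.01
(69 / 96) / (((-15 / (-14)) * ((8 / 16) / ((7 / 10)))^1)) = 1127 / 1200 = 0.94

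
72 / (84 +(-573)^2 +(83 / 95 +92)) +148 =256599968 / 1733781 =148.00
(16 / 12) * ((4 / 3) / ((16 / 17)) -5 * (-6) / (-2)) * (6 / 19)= -326 / 57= -5.72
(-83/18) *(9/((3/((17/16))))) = -1411/96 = -14.70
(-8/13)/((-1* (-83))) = -8/1079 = -0.01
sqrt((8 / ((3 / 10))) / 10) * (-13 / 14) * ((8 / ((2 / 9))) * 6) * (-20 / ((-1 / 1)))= -18720 * sqrt(6) / 7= -6550.64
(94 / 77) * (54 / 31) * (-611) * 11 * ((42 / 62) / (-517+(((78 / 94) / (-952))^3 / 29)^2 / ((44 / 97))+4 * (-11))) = 920916668802456313586141132786252120064 / 53360821181053878508414916655484118789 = 17.26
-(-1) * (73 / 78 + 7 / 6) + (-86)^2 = 288526 / 39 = 7398.10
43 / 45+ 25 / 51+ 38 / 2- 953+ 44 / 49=-34923136 / 37485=-931.66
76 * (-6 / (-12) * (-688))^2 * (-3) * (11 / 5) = -296786688 / 5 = -59357337.60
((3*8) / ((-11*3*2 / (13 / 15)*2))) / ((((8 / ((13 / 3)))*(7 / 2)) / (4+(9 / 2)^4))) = -223925 / 22176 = -10.10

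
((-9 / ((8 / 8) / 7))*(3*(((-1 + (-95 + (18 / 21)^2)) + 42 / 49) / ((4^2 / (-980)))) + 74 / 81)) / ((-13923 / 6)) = 2810443 / 5967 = 471.00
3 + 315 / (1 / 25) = 7878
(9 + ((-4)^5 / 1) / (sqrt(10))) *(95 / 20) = 171 / 4 - 2432 *sqrt(10) / 5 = -1495.38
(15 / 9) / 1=5 / 3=1.67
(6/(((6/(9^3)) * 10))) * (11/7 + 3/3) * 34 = 223074/35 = 6373.54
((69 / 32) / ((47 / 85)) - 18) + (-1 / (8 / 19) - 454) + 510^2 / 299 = 179619495 / 449696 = 399.42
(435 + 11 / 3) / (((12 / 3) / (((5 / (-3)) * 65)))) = -106925 / 9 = -11880.56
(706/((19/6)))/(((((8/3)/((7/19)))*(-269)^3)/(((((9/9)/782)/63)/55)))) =-353/604454312100980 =-0.00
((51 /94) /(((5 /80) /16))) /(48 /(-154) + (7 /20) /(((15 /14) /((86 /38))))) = 1432569600 /4410433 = 324.81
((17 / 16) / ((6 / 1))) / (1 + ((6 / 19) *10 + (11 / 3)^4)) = 8721 / 9106496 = 0.00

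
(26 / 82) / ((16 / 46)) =299 / 328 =0.91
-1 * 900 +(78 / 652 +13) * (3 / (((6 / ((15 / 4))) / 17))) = -1256565 / 2608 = -481.81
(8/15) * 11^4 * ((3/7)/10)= 58564/175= 334.65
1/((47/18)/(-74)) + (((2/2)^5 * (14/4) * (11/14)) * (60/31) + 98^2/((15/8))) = 111441169/21855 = 5099.12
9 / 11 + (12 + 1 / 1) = 152 / 11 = 13.82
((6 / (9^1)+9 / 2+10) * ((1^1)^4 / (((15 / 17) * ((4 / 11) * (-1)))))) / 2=-17017 / 720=-23.63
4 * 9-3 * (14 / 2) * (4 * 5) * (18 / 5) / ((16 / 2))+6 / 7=-1065 / 7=-152.14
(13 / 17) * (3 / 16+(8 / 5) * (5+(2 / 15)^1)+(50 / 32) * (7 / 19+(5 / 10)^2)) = 11105653 / 1550400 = 7.16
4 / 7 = 0.57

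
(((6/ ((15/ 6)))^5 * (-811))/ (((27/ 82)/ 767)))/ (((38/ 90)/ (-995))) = 841914758191104/ 2375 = 354490424501.52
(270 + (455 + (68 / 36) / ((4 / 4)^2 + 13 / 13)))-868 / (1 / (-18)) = 294299 / 18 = 16349.94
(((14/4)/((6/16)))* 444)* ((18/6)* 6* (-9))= -671328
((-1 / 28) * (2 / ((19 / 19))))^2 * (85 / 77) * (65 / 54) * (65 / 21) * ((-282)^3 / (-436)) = 37285434875 / 34545588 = 1079.31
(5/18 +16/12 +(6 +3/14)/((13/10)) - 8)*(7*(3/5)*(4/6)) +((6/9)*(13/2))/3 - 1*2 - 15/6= -1769/234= -7.56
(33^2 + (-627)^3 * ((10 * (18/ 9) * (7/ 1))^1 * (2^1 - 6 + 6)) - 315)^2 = 4763446566535596849156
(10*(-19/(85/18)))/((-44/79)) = 13509/187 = 72.24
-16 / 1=-16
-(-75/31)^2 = -5625/961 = -5.85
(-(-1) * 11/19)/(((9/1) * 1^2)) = 11/171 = 0.06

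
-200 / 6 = -100 / 3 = -33.33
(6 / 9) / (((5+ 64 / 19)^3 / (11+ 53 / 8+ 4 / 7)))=6989321 / 337653036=0.02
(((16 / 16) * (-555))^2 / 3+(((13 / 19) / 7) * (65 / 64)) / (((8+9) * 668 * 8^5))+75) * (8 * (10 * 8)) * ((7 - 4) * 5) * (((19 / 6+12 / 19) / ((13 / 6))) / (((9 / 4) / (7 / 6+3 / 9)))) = 3523032660364501947125 / 3056074391552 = 1152796761.13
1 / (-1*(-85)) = 1 / 85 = 0.01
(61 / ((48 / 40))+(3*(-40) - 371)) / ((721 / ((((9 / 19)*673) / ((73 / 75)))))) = -21048075 / 105266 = -199.95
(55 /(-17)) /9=-55 /153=-0.36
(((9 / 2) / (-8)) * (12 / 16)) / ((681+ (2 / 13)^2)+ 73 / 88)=-50193 / 81124168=-0.00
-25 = -25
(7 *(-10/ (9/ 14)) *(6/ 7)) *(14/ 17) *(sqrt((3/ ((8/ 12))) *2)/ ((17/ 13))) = -50960/ 289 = -176.33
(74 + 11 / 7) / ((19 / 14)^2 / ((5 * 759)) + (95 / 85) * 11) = 955596180 / 155464517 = 6.15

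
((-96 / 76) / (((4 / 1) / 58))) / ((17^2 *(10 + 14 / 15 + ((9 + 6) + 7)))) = -2610 / 1356277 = -0.00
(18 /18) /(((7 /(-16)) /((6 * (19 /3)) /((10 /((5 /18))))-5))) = 568 /63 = 9.02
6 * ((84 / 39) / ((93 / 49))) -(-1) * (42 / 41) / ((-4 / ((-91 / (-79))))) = 6.51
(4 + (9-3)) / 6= 5 / 3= 1.67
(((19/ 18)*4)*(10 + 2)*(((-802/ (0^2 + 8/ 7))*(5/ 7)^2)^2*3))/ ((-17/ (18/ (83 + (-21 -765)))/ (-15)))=-13567584375/ 30821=-440205.85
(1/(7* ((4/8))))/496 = 1/1736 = 0.00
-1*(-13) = 13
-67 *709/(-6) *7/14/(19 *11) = 47503/2508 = 18.94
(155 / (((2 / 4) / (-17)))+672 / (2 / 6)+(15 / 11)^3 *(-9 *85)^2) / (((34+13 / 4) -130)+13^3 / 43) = -338978167772 / 9536615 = -35544.91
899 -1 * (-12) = 911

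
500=500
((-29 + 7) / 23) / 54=-11 / 621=-0.02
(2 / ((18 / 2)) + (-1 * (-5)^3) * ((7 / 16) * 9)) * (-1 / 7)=-70907 / 1008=-70.34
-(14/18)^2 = -49/81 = -0.60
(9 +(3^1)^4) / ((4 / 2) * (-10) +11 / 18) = -1620 / 349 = -4.64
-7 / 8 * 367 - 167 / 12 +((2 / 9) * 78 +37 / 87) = -220829 / 696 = -317.28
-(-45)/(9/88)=440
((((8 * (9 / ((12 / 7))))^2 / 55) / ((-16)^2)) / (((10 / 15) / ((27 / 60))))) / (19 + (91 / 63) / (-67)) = 7179921 / 1611315200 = 0.00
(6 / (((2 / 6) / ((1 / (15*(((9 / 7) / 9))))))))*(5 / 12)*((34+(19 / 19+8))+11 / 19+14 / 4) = 12523 / 76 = 164.78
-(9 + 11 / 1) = -20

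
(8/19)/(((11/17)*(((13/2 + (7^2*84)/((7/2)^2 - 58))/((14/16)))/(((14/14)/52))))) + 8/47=26019659/152983402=0.17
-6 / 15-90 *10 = -4502 / 5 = -900.40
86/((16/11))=473/8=59.12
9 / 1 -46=-37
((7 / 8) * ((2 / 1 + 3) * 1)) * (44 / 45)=77 / 18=4.28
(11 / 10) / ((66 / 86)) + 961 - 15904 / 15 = -587 / 6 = -97.83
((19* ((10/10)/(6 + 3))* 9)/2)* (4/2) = 19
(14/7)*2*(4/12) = 4/3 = 1.33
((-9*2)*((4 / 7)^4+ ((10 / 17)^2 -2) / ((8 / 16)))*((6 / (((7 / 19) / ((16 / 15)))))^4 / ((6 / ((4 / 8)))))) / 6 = 75888438912483328 / 1041267180625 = 72880.85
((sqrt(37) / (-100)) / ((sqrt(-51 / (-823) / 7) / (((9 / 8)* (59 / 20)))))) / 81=-59* sqrt(10871007) / 7344000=-0.03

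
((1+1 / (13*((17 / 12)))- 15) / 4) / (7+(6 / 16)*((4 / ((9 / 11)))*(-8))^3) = 0.00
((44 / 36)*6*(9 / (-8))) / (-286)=3 / 104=0.03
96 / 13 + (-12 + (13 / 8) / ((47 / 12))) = -5133 / 1222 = -4.20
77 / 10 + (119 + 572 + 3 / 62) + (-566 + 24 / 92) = 474178 / 3565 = 133.01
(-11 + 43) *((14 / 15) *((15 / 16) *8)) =224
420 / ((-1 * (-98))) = 30 / 7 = 4.29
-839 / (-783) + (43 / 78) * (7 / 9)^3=2194655 / 1648998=1.33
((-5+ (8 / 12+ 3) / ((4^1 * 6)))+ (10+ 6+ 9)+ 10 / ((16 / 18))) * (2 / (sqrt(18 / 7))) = 39.17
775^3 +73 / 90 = 41893593823 / 90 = 465484375.81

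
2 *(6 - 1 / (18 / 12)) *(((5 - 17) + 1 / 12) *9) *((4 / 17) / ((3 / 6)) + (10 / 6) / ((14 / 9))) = -209924 / 119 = -1764.07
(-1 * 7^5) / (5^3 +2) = -16807 / 127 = -132.34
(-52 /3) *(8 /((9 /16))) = -6656 /27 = -246.52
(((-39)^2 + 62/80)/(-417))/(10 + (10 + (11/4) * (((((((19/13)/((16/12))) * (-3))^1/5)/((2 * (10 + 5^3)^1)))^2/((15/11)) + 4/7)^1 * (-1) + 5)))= -12961870740000/114293068898387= -0.11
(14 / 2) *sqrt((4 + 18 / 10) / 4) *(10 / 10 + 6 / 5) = 77 *sqrt(145) / 50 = 18.54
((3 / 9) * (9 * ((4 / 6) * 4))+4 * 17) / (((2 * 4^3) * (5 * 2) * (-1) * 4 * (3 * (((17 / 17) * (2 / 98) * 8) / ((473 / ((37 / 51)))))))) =-7486171 / 378880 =-19.76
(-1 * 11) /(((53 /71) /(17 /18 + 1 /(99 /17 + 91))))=-5523232 /392571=-14.07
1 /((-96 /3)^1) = -1 /32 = -0.03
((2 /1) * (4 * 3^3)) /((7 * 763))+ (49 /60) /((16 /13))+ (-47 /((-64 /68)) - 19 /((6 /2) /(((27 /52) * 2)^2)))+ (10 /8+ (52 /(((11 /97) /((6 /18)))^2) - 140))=111458097516599 /314548153920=354.34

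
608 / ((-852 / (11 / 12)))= -418 / 639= -0.65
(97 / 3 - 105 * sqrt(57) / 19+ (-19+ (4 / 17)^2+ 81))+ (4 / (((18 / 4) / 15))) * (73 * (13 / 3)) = 11215945 / 2601 - 105 * sqrt(57) / 19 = 4270.44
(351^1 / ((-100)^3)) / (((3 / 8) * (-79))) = 117 / 9875000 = 0.00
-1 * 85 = -85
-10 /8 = -5 /4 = -1.25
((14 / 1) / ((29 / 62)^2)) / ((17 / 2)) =107632 / 14297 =7.53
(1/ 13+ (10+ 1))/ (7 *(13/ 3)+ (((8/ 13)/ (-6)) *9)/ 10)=2160/ 5897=0.37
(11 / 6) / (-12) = -11 / 72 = -0.15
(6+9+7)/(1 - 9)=-11/4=-2.75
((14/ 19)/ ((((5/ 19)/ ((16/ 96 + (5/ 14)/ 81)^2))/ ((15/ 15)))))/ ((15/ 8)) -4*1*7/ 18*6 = -31998356/ 3444525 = -9.29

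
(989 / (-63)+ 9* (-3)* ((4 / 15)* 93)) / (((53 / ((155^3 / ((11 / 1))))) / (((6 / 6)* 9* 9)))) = -27301217175 / 77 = -354561262.01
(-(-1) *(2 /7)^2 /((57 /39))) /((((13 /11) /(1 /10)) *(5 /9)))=198 /23275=0.01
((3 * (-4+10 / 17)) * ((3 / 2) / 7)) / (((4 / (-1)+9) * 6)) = -87 / 1190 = -0.07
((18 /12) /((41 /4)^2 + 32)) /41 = 8 /29971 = 0.00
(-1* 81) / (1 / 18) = -1458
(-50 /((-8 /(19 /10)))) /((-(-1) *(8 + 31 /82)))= 3895 /2748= 1.42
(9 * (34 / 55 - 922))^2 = 208012615056 / 3025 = 68764500.84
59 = 59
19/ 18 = 1.06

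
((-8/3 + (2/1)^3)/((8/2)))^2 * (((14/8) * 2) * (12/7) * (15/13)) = 160/13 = 12.31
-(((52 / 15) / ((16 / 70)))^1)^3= -753571 / 216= -3488.75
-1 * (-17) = 17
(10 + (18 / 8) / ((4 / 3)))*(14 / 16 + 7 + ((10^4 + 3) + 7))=14986741 / 128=117083.91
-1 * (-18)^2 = -324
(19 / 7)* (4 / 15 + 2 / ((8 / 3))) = 1159 / 420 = 2.76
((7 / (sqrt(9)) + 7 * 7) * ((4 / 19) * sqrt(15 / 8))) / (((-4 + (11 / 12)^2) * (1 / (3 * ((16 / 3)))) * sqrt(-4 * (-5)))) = -8448 * sqrt(6) / 1235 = -16.76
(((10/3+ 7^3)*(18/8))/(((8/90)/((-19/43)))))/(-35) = 110.67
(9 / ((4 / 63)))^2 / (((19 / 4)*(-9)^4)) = 49 / 76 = 0.64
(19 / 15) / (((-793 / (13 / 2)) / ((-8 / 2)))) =38 / 915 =0.04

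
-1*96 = -96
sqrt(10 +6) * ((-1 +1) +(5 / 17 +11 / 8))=227 / 34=6.68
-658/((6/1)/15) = -1645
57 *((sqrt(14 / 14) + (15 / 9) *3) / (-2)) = -171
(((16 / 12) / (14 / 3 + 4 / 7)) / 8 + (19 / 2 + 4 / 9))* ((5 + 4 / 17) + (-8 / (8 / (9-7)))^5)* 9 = -1797523 / 748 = -2403.11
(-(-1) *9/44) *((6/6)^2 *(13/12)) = 39/176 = 0.22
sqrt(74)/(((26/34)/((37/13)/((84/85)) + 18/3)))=164849 * sqrt(74)/14196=99.89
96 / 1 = 96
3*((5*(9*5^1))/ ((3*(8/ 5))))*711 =799875/ 8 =99984.38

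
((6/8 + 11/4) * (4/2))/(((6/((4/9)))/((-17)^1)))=-238/27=-8.81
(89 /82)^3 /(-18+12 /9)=-2114907 /27568400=-0.08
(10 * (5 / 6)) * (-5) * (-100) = 12500 / 3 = 4166.67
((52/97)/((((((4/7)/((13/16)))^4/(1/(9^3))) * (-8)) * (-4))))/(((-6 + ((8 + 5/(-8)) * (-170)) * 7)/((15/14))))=-636767495/55567861338341376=-0.00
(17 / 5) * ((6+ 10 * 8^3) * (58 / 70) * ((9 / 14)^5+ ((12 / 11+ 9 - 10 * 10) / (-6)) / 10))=16394111605961 / 705894000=23224.61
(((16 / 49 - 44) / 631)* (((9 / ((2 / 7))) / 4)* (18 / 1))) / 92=-43335 / 406364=-0.11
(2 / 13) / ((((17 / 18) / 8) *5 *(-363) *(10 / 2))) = -0.00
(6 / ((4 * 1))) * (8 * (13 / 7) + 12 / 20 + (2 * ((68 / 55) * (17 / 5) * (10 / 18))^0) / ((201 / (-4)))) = 108461 / 4690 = 23.13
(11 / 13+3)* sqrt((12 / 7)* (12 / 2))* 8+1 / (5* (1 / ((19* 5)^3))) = 2400* sqrt(14) / 91+171475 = 171573.68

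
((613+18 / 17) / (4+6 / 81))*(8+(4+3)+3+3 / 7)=3305367 / 1190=2777.62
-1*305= -305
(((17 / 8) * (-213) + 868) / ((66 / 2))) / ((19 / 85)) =282455 / 5016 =56.31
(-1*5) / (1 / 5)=-25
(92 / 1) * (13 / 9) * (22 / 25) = 116.94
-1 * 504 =-504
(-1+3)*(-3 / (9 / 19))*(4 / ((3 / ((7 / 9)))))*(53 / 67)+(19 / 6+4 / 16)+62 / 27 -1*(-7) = 2.32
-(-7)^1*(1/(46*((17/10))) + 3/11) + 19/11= 16025/4301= 3.73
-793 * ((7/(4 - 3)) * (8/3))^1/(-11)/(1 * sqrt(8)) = 475.78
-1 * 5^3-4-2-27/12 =-533/4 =-133.25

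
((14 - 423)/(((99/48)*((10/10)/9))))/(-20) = 4908/55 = 89.24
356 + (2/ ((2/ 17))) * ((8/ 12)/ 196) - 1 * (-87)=130259/ 294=443.06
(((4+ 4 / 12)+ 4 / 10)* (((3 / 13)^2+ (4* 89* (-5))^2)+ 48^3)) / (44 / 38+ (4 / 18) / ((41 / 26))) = 11949776.29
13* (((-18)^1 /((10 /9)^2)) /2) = -9477 /100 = -94.77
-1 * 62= -62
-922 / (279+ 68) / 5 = -922 / 1735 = -0.53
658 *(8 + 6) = 9212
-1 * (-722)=722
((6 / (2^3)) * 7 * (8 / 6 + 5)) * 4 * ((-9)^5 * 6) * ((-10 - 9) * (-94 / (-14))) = 6011306298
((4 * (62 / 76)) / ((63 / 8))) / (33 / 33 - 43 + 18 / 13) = -403 / 39501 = -0.01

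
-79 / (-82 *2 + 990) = -79 / 826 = -0.10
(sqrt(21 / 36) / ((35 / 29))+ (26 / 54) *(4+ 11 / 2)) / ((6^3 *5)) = 0.00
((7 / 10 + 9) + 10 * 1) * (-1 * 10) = -197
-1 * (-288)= 288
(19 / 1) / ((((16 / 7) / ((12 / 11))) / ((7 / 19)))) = 3.34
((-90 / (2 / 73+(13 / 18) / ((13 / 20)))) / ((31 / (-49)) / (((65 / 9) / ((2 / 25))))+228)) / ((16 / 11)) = -784704375 / 3291914816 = -0.24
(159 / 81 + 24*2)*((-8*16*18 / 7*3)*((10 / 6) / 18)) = -863360 / 189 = -4568.04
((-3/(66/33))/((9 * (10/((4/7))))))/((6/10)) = -1/63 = -0.02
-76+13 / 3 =-215 / 3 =-71.67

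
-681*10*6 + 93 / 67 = -2737527 / 67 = -40858.61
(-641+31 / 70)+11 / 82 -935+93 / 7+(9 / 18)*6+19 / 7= -2233467 / 1435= -1556.42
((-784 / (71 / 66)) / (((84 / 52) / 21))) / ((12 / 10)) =-560560 / 71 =-7895.21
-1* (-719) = 719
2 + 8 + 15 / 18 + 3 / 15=331 / 30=11.03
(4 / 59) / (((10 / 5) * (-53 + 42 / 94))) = -47 / 72865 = -0.00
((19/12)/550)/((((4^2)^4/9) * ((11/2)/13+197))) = 247/123345305600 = 0.00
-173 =-173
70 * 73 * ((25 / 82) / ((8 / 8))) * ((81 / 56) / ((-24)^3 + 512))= -739125 / 4366336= -0.17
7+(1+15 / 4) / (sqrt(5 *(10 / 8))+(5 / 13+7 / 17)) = 24597 / 2914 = 8.44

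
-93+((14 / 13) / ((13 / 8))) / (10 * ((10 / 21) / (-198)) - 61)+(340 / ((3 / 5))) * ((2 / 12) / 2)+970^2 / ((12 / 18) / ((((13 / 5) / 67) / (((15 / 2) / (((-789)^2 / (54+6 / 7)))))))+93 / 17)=58268708112888180927976 / 339580117859776209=171590.46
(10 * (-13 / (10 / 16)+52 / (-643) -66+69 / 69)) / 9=-552214 / 5787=-95.42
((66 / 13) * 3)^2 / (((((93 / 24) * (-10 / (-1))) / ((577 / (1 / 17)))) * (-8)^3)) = -96138009 / 838240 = -114.69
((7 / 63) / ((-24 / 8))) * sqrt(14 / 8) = -sqrt(7) / 54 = -0.05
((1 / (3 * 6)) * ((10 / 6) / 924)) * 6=5 / 8316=0.00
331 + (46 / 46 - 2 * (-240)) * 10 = 5141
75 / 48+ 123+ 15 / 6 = 2033 / 16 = 127.06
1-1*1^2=0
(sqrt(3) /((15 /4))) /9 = 4 * sqrt(3) /135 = 0.05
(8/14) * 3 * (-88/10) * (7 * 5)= -528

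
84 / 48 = 7 / 4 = 1.75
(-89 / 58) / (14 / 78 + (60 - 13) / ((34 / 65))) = -0.02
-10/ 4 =-5/ 2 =-2.50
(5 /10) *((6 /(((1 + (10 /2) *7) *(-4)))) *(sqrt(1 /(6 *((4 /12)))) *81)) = -27 *sqrt(2) /32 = -1.19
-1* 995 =-995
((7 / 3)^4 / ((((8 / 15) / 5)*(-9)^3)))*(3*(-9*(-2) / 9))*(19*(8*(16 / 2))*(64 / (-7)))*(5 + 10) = 834176000 / 2187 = 381424.78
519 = 519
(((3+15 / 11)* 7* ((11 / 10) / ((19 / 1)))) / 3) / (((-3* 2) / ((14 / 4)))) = -98 / 285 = -0.34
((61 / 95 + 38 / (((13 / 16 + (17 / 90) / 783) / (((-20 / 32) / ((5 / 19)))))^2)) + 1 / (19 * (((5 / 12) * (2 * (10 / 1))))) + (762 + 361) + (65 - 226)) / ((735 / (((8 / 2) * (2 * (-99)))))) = -33885752817661033872 / 24431650249976375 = -1386.96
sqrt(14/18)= sqrt(7)/3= 0.88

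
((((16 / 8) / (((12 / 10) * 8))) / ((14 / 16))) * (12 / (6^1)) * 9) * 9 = 270 / 7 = 38.57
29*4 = 116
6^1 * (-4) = -24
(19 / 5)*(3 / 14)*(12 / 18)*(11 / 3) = 209 / 105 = 1.99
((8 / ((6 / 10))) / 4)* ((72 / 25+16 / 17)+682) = 194316 / 85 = 2286.07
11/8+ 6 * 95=4571/8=571.38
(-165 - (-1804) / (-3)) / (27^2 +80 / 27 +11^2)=-20691 / 23030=-0.90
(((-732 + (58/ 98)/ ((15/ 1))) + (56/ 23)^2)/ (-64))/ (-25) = -282292279/ 622104000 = -0.45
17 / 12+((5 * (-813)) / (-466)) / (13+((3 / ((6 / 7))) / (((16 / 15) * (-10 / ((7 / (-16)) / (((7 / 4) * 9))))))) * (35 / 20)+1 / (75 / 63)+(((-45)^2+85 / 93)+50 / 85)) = 328089066932239 / 230895469996404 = 1.42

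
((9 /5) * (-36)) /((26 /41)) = -6642 /65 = -102.18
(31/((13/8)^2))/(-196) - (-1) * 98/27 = 798146/223587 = 3.57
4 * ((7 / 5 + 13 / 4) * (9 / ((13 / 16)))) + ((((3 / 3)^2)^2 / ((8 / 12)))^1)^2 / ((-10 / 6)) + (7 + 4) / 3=162511 / 780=208.35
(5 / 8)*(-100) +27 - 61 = -193 / 2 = -96.50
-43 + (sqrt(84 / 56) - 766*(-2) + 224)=sqrt(6) / 2 + 1713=1714.22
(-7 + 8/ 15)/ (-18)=97/ 270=0.36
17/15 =1.13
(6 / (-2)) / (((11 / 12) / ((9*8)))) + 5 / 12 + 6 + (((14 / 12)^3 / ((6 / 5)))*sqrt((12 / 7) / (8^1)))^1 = -30257 / 132 + 245*sqrt(42) / 2592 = -228.61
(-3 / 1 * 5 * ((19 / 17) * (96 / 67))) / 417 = -9120 / 158321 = -0.06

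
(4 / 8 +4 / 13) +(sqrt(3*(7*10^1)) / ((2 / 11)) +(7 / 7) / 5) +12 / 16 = 81.46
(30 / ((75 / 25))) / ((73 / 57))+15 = 1665 / 73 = 22.81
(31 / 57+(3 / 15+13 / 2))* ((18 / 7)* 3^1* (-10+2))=-297288 / 665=-447.05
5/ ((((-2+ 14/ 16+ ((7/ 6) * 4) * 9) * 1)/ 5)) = 200/ 327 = 0.61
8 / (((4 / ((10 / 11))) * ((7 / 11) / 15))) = 300 / 7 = 42.86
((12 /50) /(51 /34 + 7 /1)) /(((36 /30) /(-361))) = -722 /85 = -8.49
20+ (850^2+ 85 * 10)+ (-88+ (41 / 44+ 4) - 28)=31823393 / 44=723258.93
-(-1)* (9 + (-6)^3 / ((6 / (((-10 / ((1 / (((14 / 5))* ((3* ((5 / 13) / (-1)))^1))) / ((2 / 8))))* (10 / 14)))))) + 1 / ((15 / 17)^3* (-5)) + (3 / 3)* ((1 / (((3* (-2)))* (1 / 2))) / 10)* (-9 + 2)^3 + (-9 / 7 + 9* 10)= -303549541 / 3071250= -98.84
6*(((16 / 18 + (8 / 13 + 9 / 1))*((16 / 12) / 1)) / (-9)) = -9832 / 1053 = -9.34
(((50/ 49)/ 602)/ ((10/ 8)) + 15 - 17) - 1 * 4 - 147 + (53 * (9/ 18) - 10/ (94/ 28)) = -179508199/ 1386406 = -129.48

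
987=987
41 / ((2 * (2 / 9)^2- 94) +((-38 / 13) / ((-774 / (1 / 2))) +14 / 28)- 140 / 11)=-20420829 / 52858379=-0.39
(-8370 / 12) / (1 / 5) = -6975 / 2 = -3487.50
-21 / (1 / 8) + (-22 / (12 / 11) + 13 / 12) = -2245 / 12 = -187.08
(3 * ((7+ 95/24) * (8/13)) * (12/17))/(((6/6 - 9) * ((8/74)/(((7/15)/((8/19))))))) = -1294223/70720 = -18.30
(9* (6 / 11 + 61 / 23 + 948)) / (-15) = -721959 / 1265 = -570.72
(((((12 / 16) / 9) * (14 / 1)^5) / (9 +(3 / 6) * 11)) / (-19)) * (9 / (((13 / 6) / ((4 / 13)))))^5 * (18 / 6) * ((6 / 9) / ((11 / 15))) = -1264383845723013120 / 835560319096789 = -1513.22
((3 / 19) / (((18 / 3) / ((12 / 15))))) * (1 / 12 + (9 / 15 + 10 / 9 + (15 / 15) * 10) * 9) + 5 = 20579 / 2850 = 7.22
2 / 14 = 1 / 7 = 0.14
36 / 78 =6 / 13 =0.46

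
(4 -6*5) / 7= -26 / 7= -3.71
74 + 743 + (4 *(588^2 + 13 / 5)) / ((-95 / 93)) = -1353053.90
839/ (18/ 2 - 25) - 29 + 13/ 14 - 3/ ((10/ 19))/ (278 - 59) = -3292269/ 40880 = -80.53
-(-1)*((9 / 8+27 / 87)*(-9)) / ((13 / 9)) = -26973 / 3016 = -8.94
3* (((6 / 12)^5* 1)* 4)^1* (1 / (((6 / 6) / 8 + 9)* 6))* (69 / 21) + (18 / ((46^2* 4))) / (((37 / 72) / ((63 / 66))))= 2910590 / 110019833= 0.03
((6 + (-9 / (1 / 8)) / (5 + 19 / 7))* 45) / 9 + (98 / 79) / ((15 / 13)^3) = -4228444 / 266625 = -15.86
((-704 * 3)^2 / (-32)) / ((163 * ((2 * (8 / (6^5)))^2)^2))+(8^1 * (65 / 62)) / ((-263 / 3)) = -63401622032493525156 / 1328939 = -47708451653908.51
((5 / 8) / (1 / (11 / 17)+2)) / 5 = 11 / 312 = 0.04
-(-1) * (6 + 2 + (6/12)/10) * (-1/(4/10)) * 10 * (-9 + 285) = -55545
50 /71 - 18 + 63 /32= -34823 /2272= -15.33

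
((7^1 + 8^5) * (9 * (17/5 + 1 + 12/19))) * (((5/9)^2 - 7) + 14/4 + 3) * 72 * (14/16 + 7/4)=-53678205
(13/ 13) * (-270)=-270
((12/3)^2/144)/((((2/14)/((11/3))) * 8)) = 77/216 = 0.36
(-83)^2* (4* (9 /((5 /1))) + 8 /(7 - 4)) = 1019572 /15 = 67971.47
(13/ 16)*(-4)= -13/ 4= -3.25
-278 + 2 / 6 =-277.67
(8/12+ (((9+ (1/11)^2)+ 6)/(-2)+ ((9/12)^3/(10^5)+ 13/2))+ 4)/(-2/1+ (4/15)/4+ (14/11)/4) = -2.27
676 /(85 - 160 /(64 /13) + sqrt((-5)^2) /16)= 64 /5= 12.80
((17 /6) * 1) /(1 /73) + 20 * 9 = 2321 /6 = 386.83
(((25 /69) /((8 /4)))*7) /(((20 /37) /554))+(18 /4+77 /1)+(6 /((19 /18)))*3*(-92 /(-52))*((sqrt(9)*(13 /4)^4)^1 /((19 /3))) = 4743623015 /1594176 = 2975.60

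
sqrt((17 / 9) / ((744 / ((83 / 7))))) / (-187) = -sqrt(1837122) / 1460844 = -0.00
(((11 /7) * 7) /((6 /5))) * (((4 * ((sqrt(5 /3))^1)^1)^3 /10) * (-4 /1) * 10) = -35200 * sqrt(15) /27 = -5049.22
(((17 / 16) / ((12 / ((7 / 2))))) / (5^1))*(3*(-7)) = -833 / 640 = -1.30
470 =470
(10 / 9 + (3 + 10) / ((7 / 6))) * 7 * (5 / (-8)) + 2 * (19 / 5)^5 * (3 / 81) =857521 / 168750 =5.08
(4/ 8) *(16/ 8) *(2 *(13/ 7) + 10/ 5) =40/ 7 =5.71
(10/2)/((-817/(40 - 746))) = 3530/817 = 4.32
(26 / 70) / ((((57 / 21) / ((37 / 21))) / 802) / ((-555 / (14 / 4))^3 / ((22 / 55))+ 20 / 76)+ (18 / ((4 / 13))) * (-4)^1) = -5012010530992634 / 3157566634527959703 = -0.00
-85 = -85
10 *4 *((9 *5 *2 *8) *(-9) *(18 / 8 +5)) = -1879200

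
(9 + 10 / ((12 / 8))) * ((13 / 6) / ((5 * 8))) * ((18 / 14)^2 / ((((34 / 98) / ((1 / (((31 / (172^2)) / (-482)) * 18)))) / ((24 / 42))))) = -1089068396 / 18445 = -59044.10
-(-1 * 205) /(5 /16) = 656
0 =0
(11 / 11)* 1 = 1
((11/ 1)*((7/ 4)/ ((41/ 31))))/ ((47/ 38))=45353/ 3854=11.77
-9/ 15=-3/ 5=-0.60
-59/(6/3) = -59/2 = -29.50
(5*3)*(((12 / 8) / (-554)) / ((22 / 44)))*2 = -45 / 277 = -0.16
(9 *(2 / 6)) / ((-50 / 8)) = -12 / 25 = -0.48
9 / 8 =1.12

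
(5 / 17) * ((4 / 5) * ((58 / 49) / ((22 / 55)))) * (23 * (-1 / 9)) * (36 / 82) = -26680 / 34153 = -0.78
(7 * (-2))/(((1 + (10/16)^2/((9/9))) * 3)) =-896/267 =-3.36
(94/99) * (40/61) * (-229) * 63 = -8982.53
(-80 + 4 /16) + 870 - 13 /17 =53685 /68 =789.49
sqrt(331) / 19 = 0.96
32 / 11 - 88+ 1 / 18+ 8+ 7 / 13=-196903 / 2574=-76.50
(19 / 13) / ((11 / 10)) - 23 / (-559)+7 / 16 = 177811 / 98384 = 1.81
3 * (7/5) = 21/5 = 4.20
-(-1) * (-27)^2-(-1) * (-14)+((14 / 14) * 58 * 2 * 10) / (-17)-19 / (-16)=176243 / 272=647.95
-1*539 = -539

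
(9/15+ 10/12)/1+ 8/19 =1057/570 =1.85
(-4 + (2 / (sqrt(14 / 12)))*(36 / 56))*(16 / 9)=-64 / 9 + 16*sqrt(42) / 49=-4.99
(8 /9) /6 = 4 /27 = 0.15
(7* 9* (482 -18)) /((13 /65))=146160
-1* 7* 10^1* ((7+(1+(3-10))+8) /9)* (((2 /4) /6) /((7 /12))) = -10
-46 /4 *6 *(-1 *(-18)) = -1242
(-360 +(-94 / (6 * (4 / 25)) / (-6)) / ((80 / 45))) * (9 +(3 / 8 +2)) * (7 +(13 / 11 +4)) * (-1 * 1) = 273785785 / 5632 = 48612.53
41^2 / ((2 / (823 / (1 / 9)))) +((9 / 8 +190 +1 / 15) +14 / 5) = 747093299 / 120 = 6225777.49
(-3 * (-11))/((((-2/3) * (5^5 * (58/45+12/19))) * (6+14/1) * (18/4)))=-1881/20525000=-0.00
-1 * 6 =-6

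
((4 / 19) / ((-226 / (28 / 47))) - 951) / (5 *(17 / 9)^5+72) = -5666608646235 / 1145399189017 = -4.95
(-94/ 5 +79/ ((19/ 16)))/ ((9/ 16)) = 72544/ 855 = 84.85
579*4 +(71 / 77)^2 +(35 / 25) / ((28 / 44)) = 68748244 / 29645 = 2319.05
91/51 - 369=-18728/51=-367.22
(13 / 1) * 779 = 10127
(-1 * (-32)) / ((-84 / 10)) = -80 / 21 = -3.81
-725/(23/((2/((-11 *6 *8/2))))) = 725/3036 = 0.24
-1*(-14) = 14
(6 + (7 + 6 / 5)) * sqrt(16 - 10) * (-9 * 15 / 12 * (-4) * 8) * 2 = 10224 * sqrt(6) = 25043.58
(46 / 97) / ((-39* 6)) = -23 / 11349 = -0.00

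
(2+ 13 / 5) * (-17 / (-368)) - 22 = -1743 / 80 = -21.79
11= 11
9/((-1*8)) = -9/8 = -1.12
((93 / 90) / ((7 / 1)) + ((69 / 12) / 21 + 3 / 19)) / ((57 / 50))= 7705 / 15162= 0.51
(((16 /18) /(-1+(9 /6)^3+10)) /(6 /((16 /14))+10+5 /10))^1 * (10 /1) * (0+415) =1062400 /56133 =18.93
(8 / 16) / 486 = 1 / 972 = 0.00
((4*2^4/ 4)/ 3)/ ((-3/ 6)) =-32/ 3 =-10.67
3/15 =1/5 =0.20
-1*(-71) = 71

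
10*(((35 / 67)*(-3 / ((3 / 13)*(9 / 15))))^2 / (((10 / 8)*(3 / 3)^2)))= 41405000 / 40401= 1024.85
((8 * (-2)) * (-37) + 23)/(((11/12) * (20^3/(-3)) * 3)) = -369/4400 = -0.08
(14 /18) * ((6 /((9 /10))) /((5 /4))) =112 /27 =4.15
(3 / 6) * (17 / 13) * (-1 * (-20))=170 / 13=13.08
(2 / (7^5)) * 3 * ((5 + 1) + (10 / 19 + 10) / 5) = 132 / 45619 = 0.00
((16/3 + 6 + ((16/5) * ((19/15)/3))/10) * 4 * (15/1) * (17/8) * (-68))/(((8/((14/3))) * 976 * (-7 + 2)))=13050373/1098000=11.89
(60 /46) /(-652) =-15 /7498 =-0.00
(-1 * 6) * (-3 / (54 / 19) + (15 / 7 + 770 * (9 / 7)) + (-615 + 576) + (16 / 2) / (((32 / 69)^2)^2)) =-9289923791 / 1376256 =-6750.14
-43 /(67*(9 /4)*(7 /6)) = -344 /1407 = -0.24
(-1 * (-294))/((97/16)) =4704/97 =48.49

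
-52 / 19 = -2.74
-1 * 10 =-10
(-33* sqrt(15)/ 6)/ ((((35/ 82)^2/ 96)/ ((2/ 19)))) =-7100544* sqrt(15)/ 23275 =-1181.54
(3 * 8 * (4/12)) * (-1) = -8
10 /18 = 5 /9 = 0.56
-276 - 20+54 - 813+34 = -1021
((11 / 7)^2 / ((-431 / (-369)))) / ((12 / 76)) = 282777 / 21119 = 13.39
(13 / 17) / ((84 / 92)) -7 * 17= -42184 / 357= -118.16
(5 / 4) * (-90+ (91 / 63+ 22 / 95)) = -75517 / 684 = -110.40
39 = 39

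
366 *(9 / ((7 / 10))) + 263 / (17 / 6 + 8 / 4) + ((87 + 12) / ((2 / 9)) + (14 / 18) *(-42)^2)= 2670517 / 406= 6577.63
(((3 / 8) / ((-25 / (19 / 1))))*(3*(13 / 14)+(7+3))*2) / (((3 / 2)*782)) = -0.01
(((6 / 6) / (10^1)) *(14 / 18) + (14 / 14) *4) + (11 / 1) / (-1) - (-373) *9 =301507 / 90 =3350.08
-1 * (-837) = 837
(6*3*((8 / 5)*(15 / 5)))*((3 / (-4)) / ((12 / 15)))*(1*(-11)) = 891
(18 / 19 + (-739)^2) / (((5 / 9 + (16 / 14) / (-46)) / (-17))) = -255599816661 / 14611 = -17493656.61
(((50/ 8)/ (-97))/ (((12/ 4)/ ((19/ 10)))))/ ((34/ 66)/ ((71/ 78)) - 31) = 3905/ 2912328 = 0.00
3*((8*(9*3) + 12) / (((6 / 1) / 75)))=8550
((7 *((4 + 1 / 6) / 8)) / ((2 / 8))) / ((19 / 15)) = 875 / 76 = 11.51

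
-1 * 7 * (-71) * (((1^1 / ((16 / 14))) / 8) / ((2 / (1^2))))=3479 / 128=27.18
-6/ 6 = -1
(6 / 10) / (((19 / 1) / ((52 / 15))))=52 / 475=0.11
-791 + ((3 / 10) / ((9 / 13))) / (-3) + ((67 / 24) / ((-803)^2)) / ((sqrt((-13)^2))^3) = -403477601973871 / 509992334280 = -791.14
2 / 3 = 0.67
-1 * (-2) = 2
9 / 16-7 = -103 / 16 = -6.44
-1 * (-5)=5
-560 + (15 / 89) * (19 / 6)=-99585 / 178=-559.47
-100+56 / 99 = -9844 / 99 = -99.43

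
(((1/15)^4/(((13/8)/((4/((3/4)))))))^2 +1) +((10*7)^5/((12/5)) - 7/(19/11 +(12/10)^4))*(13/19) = 132476726103164004721442968/276484556049609375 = 479146929.56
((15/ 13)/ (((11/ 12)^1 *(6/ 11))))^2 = 900/ 169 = 5.33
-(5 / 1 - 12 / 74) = -179 / 37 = -4.84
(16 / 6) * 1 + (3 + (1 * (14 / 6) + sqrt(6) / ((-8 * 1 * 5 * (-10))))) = sqrt(6) / 400 + 8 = 8.01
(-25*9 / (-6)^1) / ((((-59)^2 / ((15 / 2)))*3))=0.03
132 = 132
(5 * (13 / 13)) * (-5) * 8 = -200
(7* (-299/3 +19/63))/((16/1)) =-1565/36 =-43.47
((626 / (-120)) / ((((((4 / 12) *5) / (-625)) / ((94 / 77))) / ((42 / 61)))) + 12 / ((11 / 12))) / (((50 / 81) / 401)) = 1076673.99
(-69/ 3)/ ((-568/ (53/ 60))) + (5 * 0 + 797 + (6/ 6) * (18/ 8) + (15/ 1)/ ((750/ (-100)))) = 27171499/ 34080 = 797.29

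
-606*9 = -5454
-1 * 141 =-141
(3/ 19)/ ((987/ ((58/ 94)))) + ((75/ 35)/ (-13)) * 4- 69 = -266053792/ 3819361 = -69.66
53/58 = 0.91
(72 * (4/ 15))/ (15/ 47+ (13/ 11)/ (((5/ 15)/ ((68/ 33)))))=545952/ 216815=2.52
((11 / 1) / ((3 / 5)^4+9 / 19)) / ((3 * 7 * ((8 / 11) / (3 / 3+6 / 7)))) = 18679375 / 8424864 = 2.22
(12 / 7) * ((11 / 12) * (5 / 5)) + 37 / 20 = 479 / 140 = 3.42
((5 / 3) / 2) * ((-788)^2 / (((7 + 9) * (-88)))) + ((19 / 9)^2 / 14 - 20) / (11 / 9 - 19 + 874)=-15701745121 / 42722064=-367.53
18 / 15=6 / 5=1.20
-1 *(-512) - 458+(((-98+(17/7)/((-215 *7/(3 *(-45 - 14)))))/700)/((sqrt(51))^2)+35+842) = 350147605079/376099500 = 931.00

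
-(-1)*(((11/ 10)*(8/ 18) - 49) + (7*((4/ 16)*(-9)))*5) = -127.26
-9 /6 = -3 /2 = -1.50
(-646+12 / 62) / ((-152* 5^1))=1001 / 1178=0.85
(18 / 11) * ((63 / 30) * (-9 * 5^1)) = -1701 / 11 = -154.64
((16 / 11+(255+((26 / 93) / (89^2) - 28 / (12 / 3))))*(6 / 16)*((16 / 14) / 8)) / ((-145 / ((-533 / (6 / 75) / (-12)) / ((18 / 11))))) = -2693483677235 / 86135361984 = -31.27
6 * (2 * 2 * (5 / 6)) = 20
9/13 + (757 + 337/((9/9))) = 14231/13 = 1094.69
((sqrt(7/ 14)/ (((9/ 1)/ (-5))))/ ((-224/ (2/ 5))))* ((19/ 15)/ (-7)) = -19* sqrt(2)/ 211680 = -0.00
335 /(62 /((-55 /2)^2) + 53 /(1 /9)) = 1013375 /1443173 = 0.70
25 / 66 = 0.38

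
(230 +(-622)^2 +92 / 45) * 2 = 34840444 / 45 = 774232.09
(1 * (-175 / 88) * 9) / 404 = -1575 / 35552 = -0.04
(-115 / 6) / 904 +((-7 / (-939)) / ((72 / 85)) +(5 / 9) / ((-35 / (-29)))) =47907253 / 106955856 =0.45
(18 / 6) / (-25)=-0.12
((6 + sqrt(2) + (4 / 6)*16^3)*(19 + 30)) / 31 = 49*sqrt(2) / 31 + 402290 / 93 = 4327.93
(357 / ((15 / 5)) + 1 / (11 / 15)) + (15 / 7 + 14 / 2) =9972 / 77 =129.51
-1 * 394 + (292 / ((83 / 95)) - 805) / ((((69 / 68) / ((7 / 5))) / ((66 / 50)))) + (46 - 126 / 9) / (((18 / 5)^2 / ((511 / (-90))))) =-8805161842 / 6958305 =-1265.42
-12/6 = -2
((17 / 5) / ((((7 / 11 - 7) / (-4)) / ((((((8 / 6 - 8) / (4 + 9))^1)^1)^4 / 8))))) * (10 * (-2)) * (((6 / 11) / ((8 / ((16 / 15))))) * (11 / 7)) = -4787200 / 113358609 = -0.04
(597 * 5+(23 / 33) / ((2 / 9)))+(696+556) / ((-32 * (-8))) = 2107091 / 704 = 2993.03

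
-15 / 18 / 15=-1 / 18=-0.06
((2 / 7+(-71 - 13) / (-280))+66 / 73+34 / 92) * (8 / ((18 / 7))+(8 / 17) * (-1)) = 44143868 / 8991045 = 4.91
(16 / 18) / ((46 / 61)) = 244 / 207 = 1.18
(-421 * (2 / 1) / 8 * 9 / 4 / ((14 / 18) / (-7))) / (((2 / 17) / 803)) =465512751 / 32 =14547273.47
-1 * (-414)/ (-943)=-18/ 41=-0.44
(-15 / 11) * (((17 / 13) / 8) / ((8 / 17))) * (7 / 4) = -0.83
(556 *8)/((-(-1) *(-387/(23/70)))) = -51152/13545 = -3.78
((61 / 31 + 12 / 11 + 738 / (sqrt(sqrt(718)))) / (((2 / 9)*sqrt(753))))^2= 27*(374437 + 125829*718^(3 / 4))^2 / 15046357207244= 570.32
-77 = -77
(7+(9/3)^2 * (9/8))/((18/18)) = 137/8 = 17.12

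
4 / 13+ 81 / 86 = 1397 / 1118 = 1.25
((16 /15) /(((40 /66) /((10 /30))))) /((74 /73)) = 1606 /2775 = 0.58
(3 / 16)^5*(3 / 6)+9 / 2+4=8.50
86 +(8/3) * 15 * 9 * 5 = 1886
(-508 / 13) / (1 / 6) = -3048 / 13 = -234.46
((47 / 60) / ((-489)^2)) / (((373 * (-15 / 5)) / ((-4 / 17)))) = 47 / 68231981745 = 0.00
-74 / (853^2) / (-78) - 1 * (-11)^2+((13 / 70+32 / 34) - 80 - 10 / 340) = -3375187495427 / 16884166845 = -199.90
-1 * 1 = -1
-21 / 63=-1 / 3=-0.33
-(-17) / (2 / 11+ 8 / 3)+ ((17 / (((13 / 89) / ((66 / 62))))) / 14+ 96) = 14692974 / 132587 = 110.82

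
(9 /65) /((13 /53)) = 477 /845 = 0.56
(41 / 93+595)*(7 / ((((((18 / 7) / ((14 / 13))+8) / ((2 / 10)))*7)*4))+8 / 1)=4766.39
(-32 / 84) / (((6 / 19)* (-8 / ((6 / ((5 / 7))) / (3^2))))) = 19 / 135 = 0.14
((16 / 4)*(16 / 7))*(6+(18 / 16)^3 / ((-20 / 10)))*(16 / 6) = 1805 / 14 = 128.93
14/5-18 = -76/5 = -15.20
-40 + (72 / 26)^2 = -5464 / 169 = -32.33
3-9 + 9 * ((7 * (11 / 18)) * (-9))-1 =-707 / 2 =-353.50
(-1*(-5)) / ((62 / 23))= 115 / 62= 1.85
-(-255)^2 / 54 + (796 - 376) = -4705 / 6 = -784.17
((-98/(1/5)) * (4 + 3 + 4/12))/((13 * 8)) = -2695/78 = -34.55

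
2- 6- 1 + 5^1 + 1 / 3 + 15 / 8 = 53 / 24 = 2.21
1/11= 0.09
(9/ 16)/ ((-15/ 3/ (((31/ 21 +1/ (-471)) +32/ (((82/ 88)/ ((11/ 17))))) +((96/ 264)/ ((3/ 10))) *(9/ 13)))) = -6046728741/ 2190768580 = -2.76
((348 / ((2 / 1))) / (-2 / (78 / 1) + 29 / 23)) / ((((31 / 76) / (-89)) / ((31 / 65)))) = -20302146 / 1385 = -14658.59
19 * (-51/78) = -323/26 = -12.42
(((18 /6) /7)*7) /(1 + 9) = 3 /10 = 0.30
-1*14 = -14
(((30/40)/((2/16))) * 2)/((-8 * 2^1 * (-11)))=3/44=0.07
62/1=62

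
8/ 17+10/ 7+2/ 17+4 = 716/ 119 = 6.02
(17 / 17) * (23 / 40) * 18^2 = 1863 / 10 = 186.30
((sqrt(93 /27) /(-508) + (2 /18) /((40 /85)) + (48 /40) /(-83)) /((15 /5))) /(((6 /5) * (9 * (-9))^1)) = -6623 /8713008 + 5 * sqrt(31) /2221992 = -0.00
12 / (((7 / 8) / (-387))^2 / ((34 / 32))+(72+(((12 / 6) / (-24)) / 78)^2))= 110153302272 / 660919868275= 0.17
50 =50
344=344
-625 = -625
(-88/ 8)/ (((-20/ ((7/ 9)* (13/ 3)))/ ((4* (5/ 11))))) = 3.37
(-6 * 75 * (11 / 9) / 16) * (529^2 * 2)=-76956275 / 4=-19239068.75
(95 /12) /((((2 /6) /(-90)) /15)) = -64125 /2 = -32062.50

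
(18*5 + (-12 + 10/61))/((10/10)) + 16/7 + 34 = 48870/427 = 114.45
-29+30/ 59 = -1681/ 59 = -28.49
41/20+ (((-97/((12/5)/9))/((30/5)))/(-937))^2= 577123789/280950080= 2.05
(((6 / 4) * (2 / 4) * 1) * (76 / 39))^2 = 361 / 169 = 2.14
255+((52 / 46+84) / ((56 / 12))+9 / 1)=45441 / 161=282.24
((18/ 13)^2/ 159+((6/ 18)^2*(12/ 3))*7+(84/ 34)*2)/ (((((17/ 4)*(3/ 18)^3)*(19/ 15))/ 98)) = 1559594453760/ 49182887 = 31710.10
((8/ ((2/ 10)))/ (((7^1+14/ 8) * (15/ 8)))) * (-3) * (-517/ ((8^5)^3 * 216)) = 517/ 1039038488248320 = 0.00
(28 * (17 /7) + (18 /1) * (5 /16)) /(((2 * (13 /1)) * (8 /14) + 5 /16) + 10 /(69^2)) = 39259206 /8090059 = 4.85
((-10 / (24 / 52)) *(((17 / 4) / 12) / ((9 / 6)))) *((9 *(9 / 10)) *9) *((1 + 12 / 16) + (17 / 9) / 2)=-1004.86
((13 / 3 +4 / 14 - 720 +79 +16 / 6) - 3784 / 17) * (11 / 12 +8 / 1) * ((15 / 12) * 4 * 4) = -54516500 / 357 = -152707.28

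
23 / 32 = 0.72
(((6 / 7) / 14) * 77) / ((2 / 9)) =297 / 14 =21.21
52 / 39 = 1.33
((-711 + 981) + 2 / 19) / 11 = 5132 / 209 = 24.56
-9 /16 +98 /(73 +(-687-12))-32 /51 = -1.35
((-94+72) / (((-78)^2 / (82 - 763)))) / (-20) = -2497 / 20280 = -0.12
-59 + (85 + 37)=63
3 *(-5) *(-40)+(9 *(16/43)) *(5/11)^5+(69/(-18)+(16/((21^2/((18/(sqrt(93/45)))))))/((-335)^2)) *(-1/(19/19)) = 25092674239/41551158 - 32 *sqrt(465)/170469775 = 603.90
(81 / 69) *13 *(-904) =-317304 / 23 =-13795.83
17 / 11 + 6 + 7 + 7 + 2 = 259 / 11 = 23.55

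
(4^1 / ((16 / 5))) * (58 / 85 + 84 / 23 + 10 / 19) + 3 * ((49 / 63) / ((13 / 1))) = 1812424 / 289731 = 6.26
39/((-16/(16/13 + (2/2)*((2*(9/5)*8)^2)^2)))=-1048082259/625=-1676931.61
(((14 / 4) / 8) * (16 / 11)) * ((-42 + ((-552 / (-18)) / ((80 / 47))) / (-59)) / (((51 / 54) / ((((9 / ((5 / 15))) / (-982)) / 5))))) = 84914487 / 541720300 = 0.16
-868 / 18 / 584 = -217 / 2628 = -0.08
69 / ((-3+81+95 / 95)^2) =69 / 6241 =0.01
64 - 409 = -345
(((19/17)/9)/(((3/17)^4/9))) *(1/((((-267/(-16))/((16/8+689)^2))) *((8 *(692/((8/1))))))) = 178285675628/3741471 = 47651.22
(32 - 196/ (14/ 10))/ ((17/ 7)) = -756/ 17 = -44.47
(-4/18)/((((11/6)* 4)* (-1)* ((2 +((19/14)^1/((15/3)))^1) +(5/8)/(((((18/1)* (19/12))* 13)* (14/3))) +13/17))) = 1175720/117812277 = 0.01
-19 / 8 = -2.38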